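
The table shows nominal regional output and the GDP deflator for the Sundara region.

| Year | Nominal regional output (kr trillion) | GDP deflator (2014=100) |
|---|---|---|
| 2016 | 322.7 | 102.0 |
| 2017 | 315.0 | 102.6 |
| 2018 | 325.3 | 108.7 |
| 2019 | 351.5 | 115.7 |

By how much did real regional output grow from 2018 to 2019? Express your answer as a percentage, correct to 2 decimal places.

Real regional output 2018 = 325.3/1.087 = 299.26.
Real regional output 2019 = 351.5/1.157 = 303.80.
Change = 303.80/299.26 − 1 = 0.0152.

1.52%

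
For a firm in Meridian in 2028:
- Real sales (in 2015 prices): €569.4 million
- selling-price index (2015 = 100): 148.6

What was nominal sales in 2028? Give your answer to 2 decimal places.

Nominal sales = Real × (selling-price index/100) = 569.4 × 1.486 = 846.13.

€846.13 million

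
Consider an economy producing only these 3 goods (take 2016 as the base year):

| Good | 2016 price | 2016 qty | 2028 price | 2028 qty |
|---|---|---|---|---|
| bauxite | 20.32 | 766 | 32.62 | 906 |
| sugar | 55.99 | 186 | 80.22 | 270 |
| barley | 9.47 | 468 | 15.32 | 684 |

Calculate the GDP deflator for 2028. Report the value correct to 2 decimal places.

Nominal GDP 2028 = 32.62·906 + 80.22·270 + 15.32·684 = 61692.00.
Real GDP 2028 (at 2016 prices) = 20.32·906 + 55.99·270 + 9.47·684 = 40004.70.
Deflator = Nominal/Real × 100 = 61692.00/40004.70 × 100 = 154.212.

154.21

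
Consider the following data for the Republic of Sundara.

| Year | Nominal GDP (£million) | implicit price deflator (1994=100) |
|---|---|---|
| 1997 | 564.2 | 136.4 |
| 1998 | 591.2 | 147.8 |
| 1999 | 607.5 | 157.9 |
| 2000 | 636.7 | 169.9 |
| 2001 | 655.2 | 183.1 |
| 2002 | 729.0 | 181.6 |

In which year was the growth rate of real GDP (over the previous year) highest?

1998: real = 591.2/1.478 = 400.00; growth vs 1997 (413.64) = -3.30%.
1999: real = 607.5/1.579 = 384.74; growth vs 1998 (400.00) = -3.82%.
2000: real = 636.7/1.699 = 374.75; growth vs 1999 (384.74) = -2.60%.
2001: real = 655.2/1.831 = 357.84; growth vs 2000 (374.75) = -4.51%.
2002: real = 729.0/1.816 = 401.43; growth vs 2001 (357.84) = 12.18%.

2002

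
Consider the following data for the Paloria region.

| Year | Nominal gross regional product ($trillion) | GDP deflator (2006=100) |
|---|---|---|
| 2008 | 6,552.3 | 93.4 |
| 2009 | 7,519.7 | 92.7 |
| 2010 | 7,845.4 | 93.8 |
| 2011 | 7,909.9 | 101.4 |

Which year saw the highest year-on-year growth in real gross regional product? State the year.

2009: real = 7519.7/0.927 = 8111.87; growth vs 2008 (7015.31) = 15.63%.
2010: real = 7845.4/0.938 = 8363.97; growth vs 2009 (8111.87) = 3.11%.
2011: real = 7909.9/1.014 = 7800.69; growth vs 2010 (8363.97) = -6.73%.

2009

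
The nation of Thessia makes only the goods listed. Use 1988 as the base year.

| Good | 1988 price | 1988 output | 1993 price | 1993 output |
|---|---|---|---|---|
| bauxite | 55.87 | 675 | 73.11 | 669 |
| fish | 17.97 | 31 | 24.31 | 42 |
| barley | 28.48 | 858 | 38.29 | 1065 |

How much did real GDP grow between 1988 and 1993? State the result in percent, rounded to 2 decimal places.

Real GDP 1988 = Nominal GDP 1988 = 55.87·675 + 17.97·31 + 28.48·858 = 62705.16.
Real GDP 1993 (at 1988 prices) = 55.87·669 + 17.97·42 + 28.48·1065 = 68462.97.
Real growth = 68462.97/62705.16 − 1 = 0.0918.

9.18%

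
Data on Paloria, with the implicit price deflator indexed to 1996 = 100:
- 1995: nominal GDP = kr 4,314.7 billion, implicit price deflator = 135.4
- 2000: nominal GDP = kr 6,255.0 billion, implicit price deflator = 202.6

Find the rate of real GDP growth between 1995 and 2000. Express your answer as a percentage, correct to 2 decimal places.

Deflate each year: 1995 → 4314.7/1.354 = 3186.63; 2000 → 6255.0/2.026 = 3087.36.
So real GDP changed by 3087.36/3186.63 − 1 = -0.0312, i.e. -3.12%.

-3.12%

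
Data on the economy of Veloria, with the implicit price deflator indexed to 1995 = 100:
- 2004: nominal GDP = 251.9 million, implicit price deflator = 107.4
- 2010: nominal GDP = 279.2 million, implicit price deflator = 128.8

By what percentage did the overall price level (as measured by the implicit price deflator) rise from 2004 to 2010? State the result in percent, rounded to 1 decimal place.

Price-level change = 128.8 / 107.4 − 1 = 0.1993.

19.9%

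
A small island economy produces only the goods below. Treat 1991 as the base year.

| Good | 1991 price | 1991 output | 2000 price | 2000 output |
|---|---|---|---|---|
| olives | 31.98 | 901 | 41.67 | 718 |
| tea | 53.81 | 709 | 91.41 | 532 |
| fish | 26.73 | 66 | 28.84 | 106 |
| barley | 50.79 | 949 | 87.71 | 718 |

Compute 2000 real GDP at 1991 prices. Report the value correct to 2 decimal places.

Real GDP 2000 = Σ (p_1991 × q_2000) = 31.98·718 + 53.81·532 + 26.73·106 + 50.79·718 = 90889.16.

90889.16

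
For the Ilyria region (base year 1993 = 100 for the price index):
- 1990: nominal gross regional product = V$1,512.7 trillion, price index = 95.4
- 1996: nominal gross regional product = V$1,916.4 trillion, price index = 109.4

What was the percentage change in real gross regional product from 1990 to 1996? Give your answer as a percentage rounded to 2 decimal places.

Deflate each year: 1990 → 1512.7/0.954 = 1585.64; 1996 → 1916.4/1.094 = 1751.74.
So real gross regional product changed by 1751.74/1585.64 − 1 = 0.1048, i.e. 10.48%.

10.48%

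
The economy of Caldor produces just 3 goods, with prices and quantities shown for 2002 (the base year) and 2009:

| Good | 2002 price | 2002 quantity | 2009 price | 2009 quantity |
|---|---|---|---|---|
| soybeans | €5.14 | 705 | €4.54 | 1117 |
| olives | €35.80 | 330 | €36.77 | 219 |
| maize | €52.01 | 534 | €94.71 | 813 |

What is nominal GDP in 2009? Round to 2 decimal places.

Nominal GDP 2009 = Σ (p_2009 × q_2009) = 4.54·1117 + 36.77·219 + 94.71·813 = 90123.04.

€90123.04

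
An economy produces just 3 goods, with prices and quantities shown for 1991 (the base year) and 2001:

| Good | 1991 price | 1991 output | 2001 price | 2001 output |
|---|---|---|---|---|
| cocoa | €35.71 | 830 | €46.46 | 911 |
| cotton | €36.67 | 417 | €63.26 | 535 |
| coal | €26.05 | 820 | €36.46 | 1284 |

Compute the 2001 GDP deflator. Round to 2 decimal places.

Nominal GDP 2001 = 46.46·911 + 63.26·535 + 36.46·1284 = 122983.80.
Real GDP 2001 (at 1991 prices) = 35.71·911 + 36.67·535 + 26.05·1284 = 85598.46.
Deflator = Nominal/Real × 100 = 122983.80/85598.46 × 100 = 143.675.

143.68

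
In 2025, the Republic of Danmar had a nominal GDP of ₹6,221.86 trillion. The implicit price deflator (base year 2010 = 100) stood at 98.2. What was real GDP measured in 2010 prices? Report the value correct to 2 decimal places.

Real GDP = Nominal / (implicit price deflator/100) = 6221.86 / 0.982 = 6335.91.

₹6,335.91 trillion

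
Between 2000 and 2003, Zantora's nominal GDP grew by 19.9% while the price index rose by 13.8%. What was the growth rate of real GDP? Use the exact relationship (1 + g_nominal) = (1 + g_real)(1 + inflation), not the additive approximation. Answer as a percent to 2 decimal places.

(1 + g_nom) = (1 + g_real)(1 + π), so g_real = 1.1990 / 1.1380 − 1 = 0.05360.

5.36%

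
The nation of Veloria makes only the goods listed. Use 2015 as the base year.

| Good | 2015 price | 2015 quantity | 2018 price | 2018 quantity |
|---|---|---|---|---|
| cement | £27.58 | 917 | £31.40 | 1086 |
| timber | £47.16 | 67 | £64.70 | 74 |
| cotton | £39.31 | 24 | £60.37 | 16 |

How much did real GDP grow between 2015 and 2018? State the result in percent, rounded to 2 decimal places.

15.91%

Real GDP 2015 = Nominal GDP 2015 = 27.58·917 + 47.16·67 + 39.31·24 = 29394.02.
Real GDP 2018 (at 2015 prices) = 27.58·1086 + 47.16·74 + 39.31·16 = 34070.68.
Real growth = 34070.68/29394.02 − 1 = 0.1591.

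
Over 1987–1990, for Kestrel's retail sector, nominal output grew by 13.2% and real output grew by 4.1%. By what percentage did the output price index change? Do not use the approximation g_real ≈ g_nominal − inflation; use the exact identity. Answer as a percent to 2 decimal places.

(1 + g_nom) = (1 + g_real)(1 + π), so π = 1.1320 / 1.0410 − 1 = 0.08742.

8.74%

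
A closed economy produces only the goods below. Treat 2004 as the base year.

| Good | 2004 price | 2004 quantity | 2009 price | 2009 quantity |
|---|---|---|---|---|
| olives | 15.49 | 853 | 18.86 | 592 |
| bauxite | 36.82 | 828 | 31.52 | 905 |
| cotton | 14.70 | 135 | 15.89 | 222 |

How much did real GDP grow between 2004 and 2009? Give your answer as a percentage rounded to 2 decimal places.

0.16%

Real GDP 2004 = Nominal GDP 2004 = 15.49·853 + 36.82·828 + 14.70·135 = 45684.43.
Real GDP 2009 (at 2004 prices) = 15.49·592 + 36.82·905 + 14.70·222 = 45755.58.
Real growth = 45755.58/45684.43 − 1 = 0.0016.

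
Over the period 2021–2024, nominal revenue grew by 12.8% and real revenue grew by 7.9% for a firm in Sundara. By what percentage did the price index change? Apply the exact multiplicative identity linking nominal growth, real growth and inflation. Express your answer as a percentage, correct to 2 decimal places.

4.54%

(1 + g_nom) = (1 + g_real)(1 + π), so π = 1.1280 / 1.0790 − 1 = 0.04541.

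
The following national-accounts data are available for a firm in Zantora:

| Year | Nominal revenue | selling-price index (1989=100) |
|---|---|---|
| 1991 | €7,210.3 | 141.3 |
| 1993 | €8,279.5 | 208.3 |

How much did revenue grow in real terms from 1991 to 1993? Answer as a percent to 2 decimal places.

Deflate each year: 1991 → 7210.3/1.413 = 5102.83; 1993 → 8279.5/2.083 = 3974.80.
So real revenue changed by 3974.80/5102.83 − 1 = -0.2211, i.e. -22.11%.

-22.11%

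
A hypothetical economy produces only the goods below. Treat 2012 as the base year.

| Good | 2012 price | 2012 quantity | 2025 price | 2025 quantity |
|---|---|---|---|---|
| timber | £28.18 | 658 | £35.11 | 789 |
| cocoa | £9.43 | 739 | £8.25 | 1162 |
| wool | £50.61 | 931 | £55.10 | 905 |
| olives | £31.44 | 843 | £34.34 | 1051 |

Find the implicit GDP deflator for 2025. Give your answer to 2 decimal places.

110.00

Nominal GDP 2025 = 35.11·789 + 8.25·1162 + 55.10·905 + 34.34·1051 = 123245.13.
Real GDP 2025 (at 2012 prices) = 28.18·789 + 9.43·1162 + 50.61·905 + 31.44·1051 = 112037.17.
Deflator = Nominal/Real × 100 = 123245.13/112037.17 × 100 = 110.004.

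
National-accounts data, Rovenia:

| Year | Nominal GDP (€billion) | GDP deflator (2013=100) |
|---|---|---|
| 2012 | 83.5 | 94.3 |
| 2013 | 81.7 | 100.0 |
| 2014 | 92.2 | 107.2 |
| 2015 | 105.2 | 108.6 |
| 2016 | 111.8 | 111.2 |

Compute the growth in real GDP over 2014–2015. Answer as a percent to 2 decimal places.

Real GDP 2014 = 92.2/1.072 = 86.01.
Real GDP 2015 = 105.2/1.086 = 96.87.
Change = 96.87/86.01 − 1 = 0.1263.

12.63%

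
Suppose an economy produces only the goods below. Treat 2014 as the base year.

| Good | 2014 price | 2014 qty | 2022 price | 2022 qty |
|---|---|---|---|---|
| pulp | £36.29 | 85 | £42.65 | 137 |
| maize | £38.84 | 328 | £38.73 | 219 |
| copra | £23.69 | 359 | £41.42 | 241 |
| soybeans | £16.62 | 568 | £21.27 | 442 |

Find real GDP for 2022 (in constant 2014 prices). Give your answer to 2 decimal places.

£26533.02

Real GDP 2022 = Σ (p_2014 × q_2022) = 36.29·137 + 38.84·219 + 23.69·241 + 16.62·442 = 26533.02.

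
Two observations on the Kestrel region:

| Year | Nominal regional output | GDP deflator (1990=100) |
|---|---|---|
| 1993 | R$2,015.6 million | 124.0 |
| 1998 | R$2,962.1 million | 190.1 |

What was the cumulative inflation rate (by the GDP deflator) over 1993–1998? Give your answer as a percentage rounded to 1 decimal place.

53.3%

Price-level change = 190.1 / 124.0 − 1 = 0.5331.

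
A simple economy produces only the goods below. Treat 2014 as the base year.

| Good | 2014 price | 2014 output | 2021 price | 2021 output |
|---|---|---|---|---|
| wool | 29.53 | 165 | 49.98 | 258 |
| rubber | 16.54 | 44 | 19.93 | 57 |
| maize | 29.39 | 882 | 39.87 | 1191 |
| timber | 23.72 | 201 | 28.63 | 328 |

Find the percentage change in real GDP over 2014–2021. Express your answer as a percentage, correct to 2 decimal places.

41.49%

Real GDP 2014 = Nominal GDP 2014 = 29.53·165 + 16.54·44 + 29.39·882 + 23.72·201 = 36289.91.
Real GDP 2021 (at 2014 prices) = 29.53·258 + 16.54·57 + 29.39·1191 + 23.72·328 = 51345.17.
Real growth = 51345.17/36289.91 − 1 = 0.4149.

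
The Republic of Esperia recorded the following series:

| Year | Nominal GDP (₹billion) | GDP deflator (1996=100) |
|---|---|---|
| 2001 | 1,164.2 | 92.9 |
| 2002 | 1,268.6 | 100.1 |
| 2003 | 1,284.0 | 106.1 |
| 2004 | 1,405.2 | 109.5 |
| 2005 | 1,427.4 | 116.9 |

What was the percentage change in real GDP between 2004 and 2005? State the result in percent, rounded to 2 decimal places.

-4.85%

Real GDP 2004 = 1405.2/1.095 = 1283.29.
Real GDP 2005 = 1427.4/1.169 = 1221.04.
Change = 1221.04/1283.29 − 1 = -0.0485.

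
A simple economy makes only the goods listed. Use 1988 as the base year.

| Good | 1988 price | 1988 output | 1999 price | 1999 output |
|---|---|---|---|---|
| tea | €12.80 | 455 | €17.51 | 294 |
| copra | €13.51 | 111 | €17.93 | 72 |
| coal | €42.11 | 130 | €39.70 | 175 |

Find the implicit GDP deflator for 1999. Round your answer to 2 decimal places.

Nominal GDP 1999 = 17.51·294 + 17.93·72 + 39.70·175 = 13386.40.
Real GDP 1999 (at 1988 prices) = 12.80·294 + 13.51·72 + 42.11·175 = 12105.17.
Deflator = Nominal/Real × 100 = 13386.40/12105.17 × 100 = 110.584.

110.58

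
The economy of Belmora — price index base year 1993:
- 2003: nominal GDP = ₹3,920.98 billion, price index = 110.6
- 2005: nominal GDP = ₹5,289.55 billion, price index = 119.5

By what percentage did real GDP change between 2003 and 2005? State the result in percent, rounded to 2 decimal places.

24.86%

Real GDP 2003 = 3920.98 / 1.106 = 3545.19.
Real GDP 2005 = 5289.55 / 1.195 = 4426.40.
Real growth = 4426.40 / 3545.19 − 1 = 0.2486.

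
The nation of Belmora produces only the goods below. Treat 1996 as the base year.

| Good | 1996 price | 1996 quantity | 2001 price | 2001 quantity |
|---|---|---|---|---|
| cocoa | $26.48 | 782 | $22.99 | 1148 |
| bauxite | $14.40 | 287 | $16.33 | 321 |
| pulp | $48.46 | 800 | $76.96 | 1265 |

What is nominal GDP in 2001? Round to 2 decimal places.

Nominal GDP 2001 = Σ (p_2001 × q_2001) = 22.99·1148 + 16.33·321 + 76.96·1265 = 128988.85.

$128988.85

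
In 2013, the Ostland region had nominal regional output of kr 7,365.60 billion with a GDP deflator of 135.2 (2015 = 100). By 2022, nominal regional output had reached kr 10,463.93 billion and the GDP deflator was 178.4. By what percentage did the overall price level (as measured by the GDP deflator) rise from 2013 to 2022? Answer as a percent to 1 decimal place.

32.0%

Price-level change = 178.4 / 135.2 − 1 = 0.3195.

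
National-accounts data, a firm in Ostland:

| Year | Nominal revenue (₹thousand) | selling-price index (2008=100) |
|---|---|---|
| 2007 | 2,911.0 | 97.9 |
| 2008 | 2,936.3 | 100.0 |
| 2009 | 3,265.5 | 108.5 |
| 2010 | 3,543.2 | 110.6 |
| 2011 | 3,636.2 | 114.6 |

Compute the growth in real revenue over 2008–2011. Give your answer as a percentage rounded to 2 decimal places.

Real revenue 2008 = 2936.3/1.000 = 2936.30.
Real revenue 2011 = 3636.2/1.146 = 3172.95.
Change = 3172.95/2936.30 − 1 = 0.0806.

8.06%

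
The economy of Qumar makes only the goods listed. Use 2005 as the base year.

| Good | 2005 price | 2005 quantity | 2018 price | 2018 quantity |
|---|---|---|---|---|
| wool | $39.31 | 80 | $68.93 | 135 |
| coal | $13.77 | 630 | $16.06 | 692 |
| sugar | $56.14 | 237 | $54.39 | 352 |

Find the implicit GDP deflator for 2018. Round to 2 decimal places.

114.36

Nominal GDP 2018 = 68.93·135 + 16.06·692 + 54.39·352 = 39564.35.
Real GDP 2018 (at 2005 prices) = 39.31·135 + 13.77·692 + 56.14·352 = 34596.97.
Deflator = Nominal/Real × 100 = 39564.35/34596.97 × 100 = 114.358.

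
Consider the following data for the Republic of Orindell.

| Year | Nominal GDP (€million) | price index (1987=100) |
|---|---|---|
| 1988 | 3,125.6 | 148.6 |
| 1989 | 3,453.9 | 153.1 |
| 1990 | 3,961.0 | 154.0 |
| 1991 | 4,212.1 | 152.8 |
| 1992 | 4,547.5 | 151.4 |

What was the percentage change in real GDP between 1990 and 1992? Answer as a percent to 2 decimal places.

16.78%

Real GDP 1990 = 3961.0/1.540 = 2572.08.
Real GDP 1992 = 4547.5/1.514 = 3003.63.
Change = 3003.63/2572.08 − 1 = 0.1678.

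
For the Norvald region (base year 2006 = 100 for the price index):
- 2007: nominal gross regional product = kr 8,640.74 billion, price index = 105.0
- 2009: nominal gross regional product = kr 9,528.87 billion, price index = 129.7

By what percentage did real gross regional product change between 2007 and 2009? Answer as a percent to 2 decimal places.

-10.72%

Real gross regional product 2007 = 8640.74 / 1.050 = 8229.28.
Real gross regional product 2009 = 9528.87 / 1.297 = 7346.85.
Real growth = 7346.85 / 8229.28 − 1 = -0.1072.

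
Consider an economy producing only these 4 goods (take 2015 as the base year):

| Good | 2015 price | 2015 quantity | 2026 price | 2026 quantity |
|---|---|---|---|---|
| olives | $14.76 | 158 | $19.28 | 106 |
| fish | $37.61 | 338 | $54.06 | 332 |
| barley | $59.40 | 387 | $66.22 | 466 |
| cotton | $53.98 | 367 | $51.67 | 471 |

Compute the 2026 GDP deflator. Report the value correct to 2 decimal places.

Nominal GDP 2026 = 19.28·106 + 54.06·332 + 66.22·466 + 51.67·471 = 75186.69.
Real GDP 2026 (at 2015 prices) = 14.76·106 + 37.61·332 + 59.40·466 + 53.98·471 = 67156.06.
Deflator = Nominal/Real × 100 = 75186.69/67156.06 × 100 = 111.958.

111.96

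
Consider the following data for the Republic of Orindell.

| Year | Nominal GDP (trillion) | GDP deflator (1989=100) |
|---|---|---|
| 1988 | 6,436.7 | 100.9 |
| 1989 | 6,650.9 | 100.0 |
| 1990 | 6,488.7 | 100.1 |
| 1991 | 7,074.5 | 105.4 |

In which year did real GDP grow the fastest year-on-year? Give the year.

1989: real = 6650.9/1.000 = 6650.90; growth vs 1988 (6379.29) = 4.26%.
1990: real = 6488.7/1.001 = 6482.22; growth vs 1989 (6650.90) = -2.54%.
1991: real = 7074.5/1.054 = 6712.05; growth vs 1990 (6482.22) = 3.55%.

1989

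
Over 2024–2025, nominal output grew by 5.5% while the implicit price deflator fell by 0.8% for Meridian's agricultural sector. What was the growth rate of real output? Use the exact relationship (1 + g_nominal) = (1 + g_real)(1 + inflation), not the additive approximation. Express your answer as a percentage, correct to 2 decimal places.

6.35%

(1 + g_nom) = (1 + g_real)(1 + π), so g_real = 1.0550 / 0.9920 − 1 = 0.06351.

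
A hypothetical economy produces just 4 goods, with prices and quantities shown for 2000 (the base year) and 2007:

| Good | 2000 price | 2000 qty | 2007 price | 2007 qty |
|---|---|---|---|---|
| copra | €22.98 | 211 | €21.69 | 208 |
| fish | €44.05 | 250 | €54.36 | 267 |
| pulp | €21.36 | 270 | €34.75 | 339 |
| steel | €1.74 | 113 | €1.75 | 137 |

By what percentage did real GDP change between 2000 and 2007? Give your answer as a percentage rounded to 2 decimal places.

Real GDP 2000 = Nominal GDP 2000 = 22.98·211 + 44.05·250 + 21.36·270 + 1.74·113 = 21825.10.
Real GDP 2007 (at 2000 prices) = 22.98·208 + 44.05·267 + 21.36·339 + 1.74·137 = 24020.61.
Real growth = 24020.61/21825.10 − 1 = 0.1006.

10.06%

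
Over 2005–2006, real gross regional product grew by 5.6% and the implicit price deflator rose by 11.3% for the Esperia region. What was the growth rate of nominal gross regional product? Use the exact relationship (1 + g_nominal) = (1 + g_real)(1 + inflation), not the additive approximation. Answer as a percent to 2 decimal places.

(1 + g_nom) = (1 + g_real)(1 + π) = 1.0560 × 1.1130 = 1.17533.

17.53%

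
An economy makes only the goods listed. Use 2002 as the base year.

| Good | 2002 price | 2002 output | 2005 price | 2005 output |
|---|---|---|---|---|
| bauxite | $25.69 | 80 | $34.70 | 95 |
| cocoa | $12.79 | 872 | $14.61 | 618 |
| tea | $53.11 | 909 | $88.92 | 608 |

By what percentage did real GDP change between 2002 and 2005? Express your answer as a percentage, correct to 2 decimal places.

Real GDP 2002 = Nominal GDP 2002 = 25.69·80 + 12.79·872 + 53.11·909 = 61485.07.
Real GDP 2005 (at 2002 prices) = 25.69·95 + 12.79·618 + 53.11·608 = 42635.65.
Real growth = 42635.65/61485.07 − 1 = -0.3066.

-30.66%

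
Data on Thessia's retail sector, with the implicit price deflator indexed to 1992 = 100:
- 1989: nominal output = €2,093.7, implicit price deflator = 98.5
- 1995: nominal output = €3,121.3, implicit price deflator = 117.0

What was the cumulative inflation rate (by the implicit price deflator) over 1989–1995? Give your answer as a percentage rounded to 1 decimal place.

Price-level change = 117.0 / 98.5 − 1 = 0.1878.

18.8%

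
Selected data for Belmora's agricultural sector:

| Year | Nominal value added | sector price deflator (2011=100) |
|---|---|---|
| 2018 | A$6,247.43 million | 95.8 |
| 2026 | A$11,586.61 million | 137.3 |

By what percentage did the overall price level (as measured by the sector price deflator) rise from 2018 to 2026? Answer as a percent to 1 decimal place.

Price-level change = 137.3 / 95.8 − 1 = 0.4332.

43.3%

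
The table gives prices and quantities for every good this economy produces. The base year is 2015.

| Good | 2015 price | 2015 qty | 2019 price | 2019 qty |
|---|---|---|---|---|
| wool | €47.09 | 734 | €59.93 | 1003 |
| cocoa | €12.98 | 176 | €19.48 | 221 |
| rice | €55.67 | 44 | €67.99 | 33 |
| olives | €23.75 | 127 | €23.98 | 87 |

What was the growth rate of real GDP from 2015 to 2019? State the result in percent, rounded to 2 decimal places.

Real GDP 2015 = Nominal GDP 2015 = 47.09·734 + 12.98·176 + 55.67·44 + 23.75·127 = 42314.27.
Real GDP 2019 (at 2015 prices) = 47.09·1003 + 12.98·221 + 55.67·33 + 23.75·87 = 54003.21.
Real growth = 54003.21/42314.27 − 1 = 0.2762.

27.62%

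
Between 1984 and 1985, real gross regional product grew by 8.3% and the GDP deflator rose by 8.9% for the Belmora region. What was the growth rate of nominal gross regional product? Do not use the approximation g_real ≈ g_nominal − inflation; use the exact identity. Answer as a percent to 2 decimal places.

(1 + g_nom) = (1 + g_real)(1 + π) = 1.0830 × 1.0890 = 1.17939.

17.94%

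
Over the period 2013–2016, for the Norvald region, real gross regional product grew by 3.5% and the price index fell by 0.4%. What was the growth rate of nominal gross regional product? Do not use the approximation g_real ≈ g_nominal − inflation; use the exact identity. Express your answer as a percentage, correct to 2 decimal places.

3.09%

(1 + g_nom) = (1 + g_real)(1 + π) = 1.0350 × 0.9960 = 1.03086.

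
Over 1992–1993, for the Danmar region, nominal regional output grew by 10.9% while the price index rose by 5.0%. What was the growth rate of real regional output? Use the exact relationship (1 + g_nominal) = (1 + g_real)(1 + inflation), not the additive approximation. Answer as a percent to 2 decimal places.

5.62%

(1 + g_nom) = (1 + g_real)(1 + π), so g_real = 1.1090 / 1.0500 − 1 = 0.05619.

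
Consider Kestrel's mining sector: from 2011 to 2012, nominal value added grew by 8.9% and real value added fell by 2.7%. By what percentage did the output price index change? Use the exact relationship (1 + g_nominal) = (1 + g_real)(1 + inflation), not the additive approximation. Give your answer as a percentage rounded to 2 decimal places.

(1 + g_nom) = (1 + g_real)(1 + π), so π = 1.0890 / 0.9730 − 1 = 0.11922.

11.92%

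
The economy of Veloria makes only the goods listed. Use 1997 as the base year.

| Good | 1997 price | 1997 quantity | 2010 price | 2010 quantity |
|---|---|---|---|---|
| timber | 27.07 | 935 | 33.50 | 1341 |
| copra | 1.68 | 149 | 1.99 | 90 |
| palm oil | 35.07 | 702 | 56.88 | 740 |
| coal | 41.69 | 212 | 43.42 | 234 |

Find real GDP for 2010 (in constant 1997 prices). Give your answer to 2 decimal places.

Real GDP 2010 = Σ (p_1997 × q_2010) = 27.07·1341 + 1.68·90 + 35.07·740 + 41.69·234 = 72159.33.

72159.33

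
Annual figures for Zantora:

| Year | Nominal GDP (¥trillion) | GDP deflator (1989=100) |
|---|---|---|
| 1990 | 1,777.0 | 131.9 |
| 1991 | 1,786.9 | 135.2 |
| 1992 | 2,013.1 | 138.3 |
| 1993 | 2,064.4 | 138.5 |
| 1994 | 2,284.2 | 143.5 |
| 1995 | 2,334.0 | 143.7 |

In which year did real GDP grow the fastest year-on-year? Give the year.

1991: real = 1786.9/1.352 = 1321.67; growth vs 1990 (1347.23) = -1.90%.
1992: real = 2013.1/1.383 = 1455.60; growth vs 1991 (1321.67) = 10.13%.
1993: real = 2064.4/1.385 = 1490.54; growth vs 1992 (1455.60) = 2.40%.
1994: real = 2284.2/1.435 = 1591.78; growth vs 1993 (1490.54) = 6.79%.
1995: real = 2334.0/1.437 = 1624.22; growth vs 1994 (1591.78) = 2.04%.

1992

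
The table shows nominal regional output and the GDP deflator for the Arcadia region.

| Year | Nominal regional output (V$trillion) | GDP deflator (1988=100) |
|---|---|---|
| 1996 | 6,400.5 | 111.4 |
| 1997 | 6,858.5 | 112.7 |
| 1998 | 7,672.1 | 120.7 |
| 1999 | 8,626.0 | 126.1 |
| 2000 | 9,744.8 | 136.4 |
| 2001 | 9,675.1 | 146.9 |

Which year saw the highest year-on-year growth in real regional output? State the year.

1997: real = 6858.5/1.127 = 6085.63; growth vs 1996 (5745.51) = 5.92%.
1998: real = 7672.1/1.207 = 6356.34; growth vs 1997 (6085.63) = 4.45%.
1999: real = 8626.0/1.261 = 6840.60; growth vs 1998 (6356.34) = 7.62%.
2000: real = 9744.8/1.364 = 7144.28; growth vs 1999 (6840.60) = 4.44%.
2001: real = 9675.1/1.469 = 6586.18; growth vs 2000 (7144.28) = -7.81%.

1999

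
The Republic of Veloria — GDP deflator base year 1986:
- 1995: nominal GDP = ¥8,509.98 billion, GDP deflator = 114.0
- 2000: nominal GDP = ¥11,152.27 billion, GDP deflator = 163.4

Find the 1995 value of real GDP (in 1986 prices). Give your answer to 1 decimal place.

¥7,464.9 billion

Real GDP = Nominal / (GDP deflator/100) = 8509.98 / 1.140 = 7464.89.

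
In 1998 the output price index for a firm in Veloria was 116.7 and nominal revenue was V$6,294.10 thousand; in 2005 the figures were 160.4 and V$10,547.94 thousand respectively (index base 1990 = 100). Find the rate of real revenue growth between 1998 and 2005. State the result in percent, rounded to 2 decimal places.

21.93%

Real revenue 1998 = 6294.10 / 1.167 = 5393.40.
Real revenue 2005 = 10547.94 / 1.604 = 6576.02.
Real growth = 6576.02 / 5393.40 − 1 = 0.2193.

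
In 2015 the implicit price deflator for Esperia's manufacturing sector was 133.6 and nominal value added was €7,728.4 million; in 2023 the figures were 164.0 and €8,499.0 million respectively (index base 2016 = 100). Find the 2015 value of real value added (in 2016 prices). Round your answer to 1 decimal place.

Real value added = Nominal / (implicit price deflator/100) = 7728.4 / 1.336 = 5784.73.

€5,784.7 million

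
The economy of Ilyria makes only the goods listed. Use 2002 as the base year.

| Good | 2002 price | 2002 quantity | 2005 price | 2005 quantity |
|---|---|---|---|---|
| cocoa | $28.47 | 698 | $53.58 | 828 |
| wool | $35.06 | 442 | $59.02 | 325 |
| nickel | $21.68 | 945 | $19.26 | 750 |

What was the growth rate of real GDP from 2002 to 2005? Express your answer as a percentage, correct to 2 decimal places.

-8.29%

Real GDP 2002 = Nominal GDP 2002 = 28.47·698 + 35.06·442 + 21.68·945 = 55856.18.
Real GDP 2005 (at 2002 prices) = 28.47·828 + 35.06·325 + 21.68·750 = 51227.66.
Real growth = 51227.66/55856.18 − 1 = -0.0829.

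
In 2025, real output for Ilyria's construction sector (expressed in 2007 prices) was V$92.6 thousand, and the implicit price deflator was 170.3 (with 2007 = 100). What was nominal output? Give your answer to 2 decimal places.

Nominal output = Real × (implicit price deflator/100) = 92.6 × 1.703 = 157.70.

V$157.70 thousand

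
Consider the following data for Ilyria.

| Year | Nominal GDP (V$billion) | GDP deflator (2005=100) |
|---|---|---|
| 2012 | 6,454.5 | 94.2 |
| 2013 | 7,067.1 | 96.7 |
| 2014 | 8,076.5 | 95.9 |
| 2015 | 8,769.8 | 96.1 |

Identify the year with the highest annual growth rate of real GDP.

2013: real = 7067.1/0.967 = 7308.27; growth vs 2012 (6851.91) = 6.66%.
2014: real = 8076.5/0.959 = 8421.79; growth vs 2013 (7308.27) = 15.24%.
2015: real = 8769.8/0.961 = 9125.70; growth vs 2014 (8421.79) = 8.36%.

2014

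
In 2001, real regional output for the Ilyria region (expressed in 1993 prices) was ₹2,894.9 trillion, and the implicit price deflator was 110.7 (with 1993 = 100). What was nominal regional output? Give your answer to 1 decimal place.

₹3,204.7 trillion

Nominal regional output = Real × (implicit price deflator/100) = 2894.9 × 1.107 = 3204.65.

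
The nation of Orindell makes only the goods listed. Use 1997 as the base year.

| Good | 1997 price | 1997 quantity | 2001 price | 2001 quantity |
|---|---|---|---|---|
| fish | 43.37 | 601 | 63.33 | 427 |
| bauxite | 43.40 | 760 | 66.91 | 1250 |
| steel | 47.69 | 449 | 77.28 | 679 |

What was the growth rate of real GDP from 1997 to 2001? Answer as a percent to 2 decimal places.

30.68%

Real GDP 1997 = Nominal GDP 1997 = 43.37·601 + 43.40·760 + 47.69·449 = 80462.18.
Real GDP 2001 (at 1997 prices) = 43.37·427 + 43.40·1250 + 47.69·679 = 105150.50.
Real growth = 105150.50/80462.18 − 1 = 0.3068.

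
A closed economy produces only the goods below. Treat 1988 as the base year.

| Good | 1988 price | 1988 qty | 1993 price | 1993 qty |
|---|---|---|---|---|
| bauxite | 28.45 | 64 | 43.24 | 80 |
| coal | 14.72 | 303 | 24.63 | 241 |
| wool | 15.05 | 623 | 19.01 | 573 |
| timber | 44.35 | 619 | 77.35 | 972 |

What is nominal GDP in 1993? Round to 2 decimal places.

Nominal GDP 1993 = Σ (p_1993 × q_1993) = 43.24·80 + 24.63·241 + 19.01·573 + 77.35·972 = 95471.96.

95471.96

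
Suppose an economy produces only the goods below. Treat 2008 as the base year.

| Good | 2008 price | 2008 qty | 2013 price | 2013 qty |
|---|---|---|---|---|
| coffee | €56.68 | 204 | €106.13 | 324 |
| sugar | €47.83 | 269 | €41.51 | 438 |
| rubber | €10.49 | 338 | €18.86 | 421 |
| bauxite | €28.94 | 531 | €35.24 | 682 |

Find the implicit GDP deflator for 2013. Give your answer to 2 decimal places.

133.20

Nominal GDP 2013 = 106.13·324 + 41.51·438 + 18.86·421 + 35.24·682 = 84541.24.
Real GDP 2013 (at 2008 prices) = 56.68·324 + 47.83·438 + 10.49·421 + 28.94·682 = 63467.23.
Deflator = Nominal/Real × 100 = 84541.24/63467.23 × 100 = 133.205.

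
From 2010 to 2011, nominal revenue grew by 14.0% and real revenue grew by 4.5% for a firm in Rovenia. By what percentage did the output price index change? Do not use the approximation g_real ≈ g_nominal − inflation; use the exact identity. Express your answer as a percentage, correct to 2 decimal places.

9.09%

(1 + g_nom) = (1 + g_real)(1 + π), so π = 1.1400 / 1.0450 − 1 = 0.09091.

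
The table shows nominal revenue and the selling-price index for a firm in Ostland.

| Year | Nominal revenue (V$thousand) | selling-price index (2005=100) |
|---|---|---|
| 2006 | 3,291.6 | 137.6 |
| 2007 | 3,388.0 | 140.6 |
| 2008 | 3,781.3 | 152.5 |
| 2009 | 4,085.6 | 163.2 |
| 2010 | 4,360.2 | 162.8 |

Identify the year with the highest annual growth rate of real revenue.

2010

2007: real = 3388.0/1.406 = 2409.67; growth vs 2006 (2392.15) = 0.73%.
2008: real = 3781.3/1.525 = 2479.54; growth vs 2007 (2409.67) = 2.90%.
2009: real = 4085.6/1.632 = 2503.43; growth vs 2008 (2479.54) = 0.96%.
2010: real = 4360.2/1.628 = 2678.26; growth vs 2009 (2503.43) = 6.98%.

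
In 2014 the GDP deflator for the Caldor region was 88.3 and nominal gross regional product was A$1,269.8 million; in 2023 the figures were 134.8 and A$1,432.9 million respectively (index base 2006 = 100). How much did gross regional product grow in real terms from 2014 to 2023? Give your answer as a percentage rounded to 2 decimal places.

Real gross regional product 2014 = 1269.8 / 0.883 = 1438.05.
Real gross regional product 2023 = 1432.9 / 1.348 = 1062.98.
Real growth = 1062.98 / 1438.05 − 1 = -0.2608.

-26.08%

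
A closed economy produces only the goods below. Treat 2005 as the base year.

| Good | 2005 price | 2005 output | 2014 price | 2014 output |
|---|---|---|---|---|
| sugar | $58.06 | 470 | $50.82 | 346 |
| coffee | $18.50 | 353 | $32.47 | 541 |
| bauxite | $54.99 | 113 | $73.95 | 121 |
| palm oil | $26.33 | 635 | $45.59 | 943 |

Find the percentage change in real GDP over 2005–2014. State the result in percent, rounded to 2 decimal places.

Real GDP 2005 = Nominal GDP 2005 = 58.06·470 + 18.50·353 + 54.99·113 + 26.33·635 = 56752.12.
Real GDP 2014 (at 2005 prices) = 58.06·346 + 18.50·541 + 54.99·121 + 26.33·943 = 61580.24.
Real growth = 61580.24/56752.12 − 1 = 0.0851.

8.51%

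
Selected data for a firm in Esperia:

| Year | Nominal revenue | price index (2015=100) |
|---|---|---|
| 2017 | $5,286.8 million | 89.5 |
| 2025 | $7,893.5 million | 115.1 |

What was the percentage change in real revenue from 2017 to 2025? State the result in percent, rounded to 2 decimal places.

Real revenue 2017 = 5286.8 / 0.895 = 5907.04.
Real revenue 2025 = 7893.5 / 1.151 = 6857.95.
Real growth = 6857.95 / 5907.04 − 1 = 0.1610.

16.10%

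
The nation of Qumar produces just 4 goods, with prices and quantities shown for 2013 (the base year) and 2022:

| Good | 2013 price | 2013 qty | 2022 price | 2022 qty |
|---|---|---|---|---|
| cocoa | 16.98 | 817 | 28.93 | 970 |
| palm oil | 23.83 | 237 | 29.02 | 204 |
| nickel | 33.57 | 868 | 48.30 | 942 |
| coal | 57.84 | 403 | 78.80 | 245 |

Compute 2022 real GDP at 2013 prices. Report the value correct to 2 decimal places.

67125.66

Real GDP 2022 = Σ (p_2013 × q_2022) = 16.98·970 + 23.83·204 + 33.57·942 + 57.84·245 = 67125.66.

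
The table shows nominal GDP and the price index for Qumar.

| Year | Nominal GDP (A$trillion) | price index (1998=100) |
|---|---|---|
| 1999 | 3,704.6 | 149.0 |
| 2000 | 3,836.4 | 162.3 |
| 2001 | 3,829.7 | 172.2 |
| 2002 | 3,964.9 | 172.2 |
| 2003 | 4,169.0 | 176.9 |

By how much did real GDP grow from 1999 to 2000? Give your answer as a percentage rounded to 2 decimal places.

Real GDP 1999 = 3704.6/1.490 = 2486.31.
Real GDP 2000 = 3836.4/1.623 = 2363.77.
Change = 2363.77/2486.31 − 1 = -0.0493.

-4.93%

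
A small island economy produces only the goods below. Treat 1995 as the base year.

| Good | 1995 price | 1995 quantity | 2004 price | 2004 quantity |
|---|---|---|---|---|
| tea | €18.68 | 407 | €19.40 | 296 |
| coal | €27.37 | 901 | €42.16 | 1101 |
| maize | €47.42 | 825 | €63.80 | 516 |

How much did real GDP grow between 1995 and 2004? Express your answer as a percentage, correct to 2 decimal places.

Real GDP 1995 = Nominal GDP 1995 = 18.68·407 + 27.37·901 + 47.42·825 = 71384.63.
Real GDP 2004 (at 1995 prices) = 18.68·296 + 27.37·1101 + 47.42·516 = 60132.37.
Real growth = 60132.37/71384.63 − 1 = -0.1576.

-15.76%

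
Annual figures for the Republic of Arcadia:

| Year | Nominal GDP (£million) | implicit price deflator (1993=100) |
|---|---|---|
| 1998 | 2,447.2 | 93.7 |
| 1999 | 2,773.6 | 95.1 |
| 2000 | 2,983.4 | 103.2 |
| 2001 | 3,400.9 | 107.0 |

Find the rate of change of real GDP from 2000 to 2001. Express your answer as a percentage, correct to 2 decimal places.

9.95%

Real GDP 2000 = 2983.4/1.032 = 2890.89.
Real GDP 2001 = 3400.9/1.070 = 3178.41.
Change = 3178.41/2890.89 − 1 = 0.0995.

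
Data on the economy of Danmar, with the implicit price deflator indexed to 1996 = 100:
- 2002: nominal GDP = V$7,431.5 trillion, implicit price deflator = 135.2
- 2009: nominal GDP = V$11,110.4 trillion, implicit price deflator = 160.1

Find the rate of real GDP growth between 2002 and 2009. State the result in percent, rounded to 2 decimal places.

Deflate each year: 2002 → 7431.5/1.352 = 5496.67; 2009 → 11110.4/1.601 = 6939.66.
So real GDP changed by 6939.66/5496.67 − 1 = 0.2625, i.e. 26.25%.

26.25%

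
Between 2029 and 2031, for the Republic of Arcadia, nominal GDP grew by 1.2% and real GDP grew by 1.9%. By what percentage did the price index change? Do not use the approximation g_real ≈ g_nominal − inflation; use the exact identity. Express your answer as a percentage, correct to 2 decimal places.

-0.69%

(1 + g_nom) = (1 + g_real)(1 + π), so π = 1.0120 / 1.0190 − 1 = -0.00687.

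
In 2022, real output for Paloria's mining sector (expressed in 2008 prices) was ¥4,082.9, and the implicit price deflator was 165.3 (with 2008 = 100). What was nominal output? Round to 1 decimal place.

¥6,749.0

Nominal output = Real × (implicit price deflator/100) = 4082.9 × 1.653 = 6749.03.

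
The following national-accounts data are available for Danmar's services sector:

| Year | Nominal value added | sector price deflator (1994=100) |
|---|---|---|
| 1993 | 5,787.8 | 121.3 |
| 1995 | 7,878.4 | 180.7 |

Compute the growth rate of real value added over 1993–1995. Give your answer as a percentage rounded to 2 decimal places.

-8.63%

Deflate each year: 1993 → 5787.8/1.213 = 4771.48; 1995 → 7878.4/1.807 = 4359.93.
So real value added changed by 4359.93/4771.48 − 1 = -0.0863, i.e. -8.63%.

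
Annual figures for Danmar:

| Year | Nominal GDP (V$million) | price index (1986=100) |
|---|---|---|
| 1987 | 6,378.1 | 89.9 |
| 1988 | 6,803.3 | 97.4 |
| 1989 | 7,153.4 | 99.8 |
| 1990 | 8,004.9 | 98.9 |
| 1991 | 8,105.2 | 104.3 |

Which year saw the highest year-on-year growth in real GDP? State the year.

1990

1988: real = 6803.3/0.974 = 6984.91; growth vs 1987 (7094.66) = -1.55%.
1989: real = 7153.4/0.998 = 7167.74; growth vs 1988 (6984.91) = 2.62%.
1990: real = 8004.9/0.989 = 8093.93; growth vs 1989 (7167.74) = 12.92%.
1991: real = 8105.2/1.043 = 7771.05; growth vs 1990 (8093.93) = -3.99%.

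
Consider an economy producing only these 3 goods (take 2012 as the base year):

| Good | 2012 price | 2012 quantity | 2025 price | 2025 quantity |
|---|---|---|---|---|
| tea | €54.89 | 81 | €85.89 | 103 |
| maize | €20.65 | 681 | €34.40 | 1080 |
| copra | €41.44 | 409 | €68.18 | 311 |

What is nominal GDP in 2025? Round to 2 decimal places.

€67202.65

Nominal GDP 2025 = Σ (p_2025 × q_2025) = 85.89·103 + 34.40·1080 + 68.18·311 = 67202.65.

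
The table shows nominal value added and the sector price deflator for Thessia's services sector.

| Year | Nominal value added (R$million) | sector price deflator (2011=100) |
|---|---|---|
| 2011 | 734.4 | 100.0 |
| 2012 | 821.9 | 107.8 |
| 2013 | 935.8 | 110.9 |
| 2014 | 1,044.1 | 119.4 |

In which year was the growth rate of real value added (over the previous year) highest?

2012: real = 821.9/1.078 = 762.43; growth vs 2011 (734.40) = 3.82%.
2013: real = 935.8/1.109 = 843.82; growth vs 2012 (762.43) = 10.68%.
2014: real = 1044.1/1.194 = 874.46; growth vs 2013 (843.82) = 3.63%.

2013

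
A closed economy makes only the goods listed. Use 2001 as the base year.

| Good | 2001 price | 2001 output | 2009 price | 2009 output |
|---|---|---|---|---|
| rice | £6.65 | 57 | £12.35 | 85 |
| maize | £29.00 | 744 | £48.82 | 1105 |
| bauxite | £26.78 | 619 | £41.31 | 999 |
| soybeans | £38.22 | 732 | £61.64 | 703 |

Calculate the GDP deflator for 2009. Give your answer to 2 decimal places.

Nominal GDP 2009 = 12.35·85 + 48.82·1105 + 41.31·999 + 61.64·703 = 139597.46.
Real GDP 2009 (at 2001 prices) = 6.65·85 + 29.00·1105 + 26.78·999 + 38.22·703 = 86232.13.
Deflator = Nominal/Real × 100 = 139597.46/86232.13 × 100 = 161.886.

161.89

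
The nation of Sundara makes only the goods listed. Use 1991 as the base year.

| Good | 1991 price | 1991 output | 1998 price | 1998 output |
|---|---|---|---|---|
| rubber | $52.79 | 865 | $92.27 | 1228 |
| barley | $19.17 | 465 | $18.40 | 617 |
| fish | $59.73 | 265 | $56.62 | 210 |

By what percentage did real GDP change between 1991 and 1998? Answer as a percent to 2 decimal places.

26.69%

Real GDP 1991 = Nominal GDP 1991 = 52.79·865 + 19.17·465 + 59.73·265 = 70405.85.
Real GDP 1998 (at 1991 prices) = 52.79·1228 + 19.17·617 + 59.73·210 = 89197.31.
Real growth = 89197.31/70405.85 − 1 = 0.2669.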